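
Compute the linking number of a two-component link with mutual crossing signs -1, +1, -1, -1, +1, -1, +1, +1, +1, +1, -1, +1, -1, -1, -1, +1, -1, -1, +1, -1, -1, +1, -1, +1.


Step 1: Count positive crossings: 11
Step 2: Count negative crossings: 13
Step 3: Sum of signs = 11 - 13 = -2
Step 4: Linking number = sum/2 = -2/2 = -1

-1


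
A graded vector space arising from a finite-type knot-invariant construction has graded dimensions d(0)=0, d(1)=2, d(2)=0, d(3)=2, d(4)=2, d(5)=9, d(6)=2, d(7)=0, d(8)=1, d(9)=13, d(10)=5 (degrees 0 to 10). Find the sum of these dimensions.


Total dimension = d(0) + d(1) + ... + d(10)
= 0 + 2 + 0 + 2 + 2 + 9 + 2 + 0 + 1 + 13 + 5
= 36

36


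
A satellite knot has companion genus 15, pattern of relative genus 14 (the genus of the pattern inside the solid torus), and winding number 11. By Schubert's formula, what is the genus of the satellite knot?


Schubert: g(satellite) = g_rel(pattern) + |winding| * g(companion),
where g_rel(pattern) is the genus of the pattern relative to the solid torus.
= 14 + 11 * 15
= 14 + 165 = 179

179


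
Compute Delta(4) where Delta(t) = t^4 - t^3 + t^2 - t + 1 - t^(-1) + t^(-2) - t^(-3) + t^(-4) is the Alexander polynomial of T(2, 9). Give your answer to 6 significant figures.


Substituting t = 4 into Delta(t) = t^4 - t^3 + t^2 - t + 1 - t^(-1) + t^(-2) - t^(-3) + t^(-4):
Term values: (256) + (-64) + (16) + (-4) + (1) + (-0.25) + (0.0625) + (-0.015625) + (0.00390625)
Sum = 204.8007812
Rounded to 6 significant figures: 204.801

204.801


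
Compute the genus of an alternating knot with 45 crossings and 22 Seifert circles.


For alternating knots, g = (c - s + 1)/2.
= (45 - 22 + 1)/2
= 24/2 = 12

12


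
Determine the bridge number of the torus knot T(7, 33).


The bridge number of T(p,q) is min(p,q).
min(7, 33) = 7

7


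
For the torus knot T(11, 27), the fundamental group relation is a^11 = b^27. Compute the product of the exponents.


The relation is a^11 = b^27.
Product of exponents = 11 * 27
= 297

297


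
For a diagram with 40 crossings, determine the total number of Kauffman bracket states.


Each crossing contributes 2 choices (A-smoothing or B-smoothing).
Total states = 2^40 = 1099511627776

1099511627776


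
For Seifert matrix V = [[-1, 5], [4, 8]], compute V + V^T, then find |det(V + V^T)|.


Step 1: Form V + V^T where V = [[-1, 5], [4, 8]]
  V^T = [[-1, 4], [5, 8]]
  V + V^T = [[-2, 9], [9, 16]]
Step 2: det(V + V^T) = (-2)*16 - 9*9
  = -32 - 81 = -113
Step 3: Knot determinant = |det(V + V^T)| = |-113| = 113

113


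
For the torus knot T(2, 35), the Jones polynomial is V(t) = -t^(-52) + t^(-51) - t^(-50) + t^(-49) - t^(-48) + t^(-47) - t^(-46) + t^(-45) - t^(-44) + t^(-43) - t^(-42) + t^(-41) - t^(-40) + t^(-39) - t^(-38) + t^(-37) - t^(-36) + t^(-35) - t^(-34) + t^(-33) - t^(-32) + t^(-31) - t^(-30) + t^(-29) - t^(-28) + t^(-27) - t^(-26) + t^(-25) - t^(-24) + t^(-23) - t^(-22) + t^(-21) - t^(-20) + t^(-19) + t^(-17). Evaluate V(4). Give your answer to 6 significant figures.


Substituting t = 4 into V(t) = -t^(-52) + t^(-51) - t^(-50) + t^(-49) - t^(-48) + t^(-47) - t^(-46) + t^(-45) - t^(-44) + t^(-43) - t^(-42) + t^(-41) - t^(-40) + t^(-39) - t^(-38) + t^(-37) - t^(-36) + t^(-35) - t^(-34) + t^(-33) - t^(-32) + t^(-31) - t^(-30) + t^(-29) - t^(-28) + t^(-27) - t^(-26) + t^(-25) - t^(-24) + t^(-23) - t^(-22) + t^(-21) - t^(-20) + t^(-19) + t^(-17):
  (-)t^(-52) = -4.93038e-32
  (+)t^(-51) = 1.97215e-31
  (-)t^(-50) = -7.88861e-31
  (+)t^(-49) = 3.15544e-30
  (-)t^(-48) = -1.26218e-29
  (+)t^(-47) = 5.04871e-29
  (-)t^(-46) = -2.01948e-28
  (+)t^(-45) = 8.07794e-28
  (-)t^(-44) = -3.23117e-27
  (+)t^(-43) = 1.29247e-26
  (-)t^(-42) = -5.16988e-26
  (+)t^(-41) = 2.06795e-25
  (-)t^(-40) = -8.27181e-25
  (+)t^(-39) = 3.30872e-24
  (-)t^(-38) = -1.32349e-23
  (+)t^(-37) = 5.29396e-23
  (-)t^(-36) = -2.11758e-22
  (+)t^(-35) = 8.47033e-22
  (-)t^(-34) = -3.38813e-21
  (+)t^(-33) = 1.35525e-20
  (-)t^(-32) = -5.42101e-20
  (+)t^(-31) = 2.1684e-19
  (-)t^(-30) = -8.67362e-19
  (+)t^(-29) = 3.46945e-18
  (-)t^(-28) = -1.38778e-17
  (+)t^(-27) = 5.55112e-17
  (-)t^(-26) = -2.22045e-16
  (+)t^(-25) = 8.88178e-16
  (-)t^(-24) = -3.55271e-15
  (+)t^(-23) = 1.42109e-14
  (-)t^(-22) = -5.68434e-14
  (+)t^(-21) = 2.27374e-13
  (-)t^(-20) = -9.09495e-13
  (+)t^(-19) = 3.63798e-12
  (+)t^(-17) = 5.82077e-11
Sum = (-4.93038e-32) + (1.97215e-31) + (-7.88861e-31) + (3.15544e-30) + (-1.26218e-29) + (5.04871e-29) + (-2.01948e-28) + (8.07794e-28) + (-3.23117e-27) + (1.29247e-26) + (-5.16988e-26) + (2.06795e-25) + (-8.27181e-25) + (3.30872e-24) + (-1.32349e-23) + (5.29396e-23) + (-2.11758e-22) + (8.47033e-22) + (-3.38813e-21) + (1.35525e-20) + (-5.42101e-20) + (2.1684e-19) + (-8.67362e-19) + (3.46945e-18) + (-1.38778e-17) + (5.55112e-17) + (-2.22045e-16) + (8.88178e-16) + (-3.55271e-15) + (1.42109e-14) + (-5.68434e-14) + (2.27374e-13) + (-9.09495e-13) + (3.63798e-12) + (5.82077e-11)
= 6.111804396e-11
Rounded to 6 significant figures: 6.1118e-11

6.1118e-11


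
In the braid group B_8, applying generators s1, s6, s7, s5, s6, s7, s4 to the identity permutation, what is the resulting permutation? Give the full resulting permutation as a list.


Starting with identity [1, 2, 3, 4, 5, 6, 7, 8].
Apply generators in sequence:
  After s1: [2, 1, 3, 4, 5, 6, 7, 8]
  After s6: [2, 1, 3, 4, 5, 7, 6, 8]
  After s7: [2, 1, 3, 4, 5, 7, 8, 6]
  After s5: [2, 1, 3, 4, 7, 5, 8, 6]
  After s6: [2, 1, 3, 4, 7, 8, 5, 6]
  After s7: [2, 1, 3, 4, 7, 8, 6, 5]
  After s4: [2, 1, 3, 7, 4, 8, 6, 5]
Final permutation: [2, 1, 3, 7, 4, 8, 6, 5]

[2, 1, 3, 7, 4, 8, 6, 5]


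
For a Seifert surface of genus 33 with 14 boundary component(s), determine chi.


chi = 2 - 2g - b
= 2 - 2*33 - 14
= 2 - 66 - 14 = -78

-78


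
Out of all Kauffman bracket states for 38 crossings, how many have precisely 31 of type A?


We choose which 31 of 38 crossings get A-smoothings.
C(38, 31) = 38! / (31! * 7!)
= 12620256

12620256


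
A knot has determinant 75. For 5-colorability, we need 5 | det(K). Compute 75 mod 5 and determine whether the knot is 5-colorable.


Step 1: A knot is p-colorable if and only if p divides its determinant.
Step 2: Compute 75 mod 5.
75 = 15 * 5 + 0
Step 3: 75 mod 5 = 0
Step 4: The knot is 5-colorable: yes

0


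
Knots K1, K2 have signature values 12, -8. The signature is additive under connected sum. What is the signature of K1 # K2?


The signature is additive under connected sum.
signature(K1 # K2) = (12) + (-8)
= 4

4


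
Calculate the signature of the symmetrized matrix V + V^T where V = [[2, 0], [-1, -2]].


Step 1: V + V^T = [[4, -1], [-1, -4]]
Step 2: trace = 0, det = -17
Step 3: Discriminant = 0^2 - 4*(-17) = 68
Step 4: Eigenvalues: 4.12311, -4.12311
Step 5: Signature = (# positive eigenvalues) - (# negative eigenvalues) = 0

0


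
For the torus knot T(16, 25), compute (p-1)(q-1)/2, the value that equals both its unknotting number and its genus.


For a torus knot T(p,q), both the unknotting number and genus equal (p-1)(q-1)/2.
= (16-1)(25-1)/2
= 15*24/2
= 360/2 = 180

180


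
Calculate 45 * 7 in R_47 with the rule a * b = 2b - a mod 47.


45 * 7 = 2*7 - 45 mod 47
= 14 - 45 mod 47
= -31 mod 47 = 16

16


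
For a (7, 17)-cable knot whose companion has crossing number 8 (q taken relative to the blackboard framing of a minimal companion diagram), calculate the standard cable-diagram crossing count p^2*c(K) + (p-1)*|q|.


Step 1: Each of the c(K) crossings of the companion diagram becomes p*p = p^2 crossings among the p parallel strands, and each of the |q| twists s_1 s_2 ... s_(p-1) adds (p-1) crossings.
  Crossings = p^2 * c(K) + (p-1)*|q|
Step 2: = 7^2 * 8 + (7-1)*17
Step 3: = 49*8 + 6*17
Step 4: = 392 + 102 = 494

494


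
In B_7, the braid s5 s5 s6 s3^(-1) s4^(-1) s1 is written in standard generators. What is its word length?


The word length counts the number of generators (including inverses).
Listing each generator: s5, s5, s6, s3^(-1), s4^(-1), s1
There are 6 generators in this braid word.

6


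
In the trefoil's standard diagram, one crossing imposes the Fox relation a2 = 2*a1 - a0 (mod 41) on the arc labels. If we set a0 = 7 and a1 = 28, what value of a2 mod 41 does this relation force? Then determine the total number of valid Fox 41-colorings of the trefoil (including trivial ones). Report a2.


Step 1: Apply the given crossing relation 2*a1 - a0 - a2 = 0 (mod 41).
  a2 = 2*a1 - a0 mod 41
  a2 = 2*28 - 7 mod 41
  a2 = 56 - 7 mod 41
  a2 = 49 mod 41 = 8
Step 2: The trefoil has determinant 3.
  Number of Fox p-colorings (p prime) is p^2 if p = 3, else p.
  Since 41 does not divide 3, only trivial (constant) colorings exist.
  (So the trial a0 = 7, a1 = 28 with a0 != a1 does NOT extend to a valid coloring of the whole trefoil: the other two crossing relations require 3*(a1 - a0) = 0 (mod 41), which fails.)
  Total colorings = 41
Step 3: a2 = 8, total Fox 41-colorings = 41

8


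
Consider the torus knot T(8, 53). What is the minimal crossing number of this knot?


For a torus knot T(p, q) with gcd(p,q)=1,
the crossing number is min(p*(q-1), q*(p-1)).
p*(q-1) = 8*52 = 416
q*(p-1) = 53*7 = 371
min(416, 371) = 371

371


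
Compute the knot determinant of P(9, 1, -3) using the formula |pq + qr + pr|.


Step 1: Compute pq + qr + pr.
pq = 9*1 = 9
qr = 1*(-3) = -3
pr = 9*(-3) = -27
pq + qr + pr = 9 + (-3) + (-27) = -21
Step 2: Take absolute value.
det(P(9,1,-3)) = |-21| = 21

21


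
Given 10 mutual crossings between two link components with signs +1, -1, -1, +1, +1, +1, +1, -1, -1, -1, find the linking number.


Step 1: Count positive crossings: 5
Step 2: Count negative crossings: 5
Step 3: Sum of signs = 5 - 5 = 0
Step 4: Linking number = sum/2 = 0/2 = 0

0


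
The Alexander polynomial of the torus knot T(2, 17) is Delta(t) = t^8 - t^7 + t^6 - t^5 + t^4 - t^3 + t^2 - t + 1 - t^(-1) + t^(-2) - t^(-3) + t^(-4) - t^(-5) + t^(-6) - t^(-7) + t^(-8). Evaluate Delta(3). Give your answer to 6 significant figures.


Substituting t = 3 into Delta(t) = t^8 - t^7 + t^6 - t^5 + t^4 - t^3 + t^2 - t + 1 - t^(-1) + t^(-2) - t^(-3) + t^(-4) - t^(-5) + t^(-6) - t^(-7) + t^(-8):
Term values: (6561) + (-2187) + (729) + (-243) + (81) + (-27) + (9) + (-3) + (1) + (-0.333333) + (0.111111) + (-0.037037) + (0.0123457) + (-0.00411523) + (0.00137174) + (-0.000457247) + (0.000152416)
Sum = 4920.750038
Rounded to 6 significant figures: 4920.75

4920.75


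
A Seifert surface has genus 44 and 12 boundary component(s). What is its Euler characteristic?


chi = 2 - 2g - b
= 2 - 2*44 - 12
= 2 - 88 - 12 = -98

-98


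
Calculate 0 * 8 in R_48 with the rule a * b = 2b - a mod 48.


0 * 8 = 2*8 - 0 mod 48
= 16 - 0 mod 48
= 16 mod 48 = 16

16


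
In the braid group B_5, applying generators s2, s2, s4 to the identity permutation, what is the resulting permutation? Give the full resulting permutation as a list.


Starting with identity [1, 2, 3, 4, 5].
Apply generators in sequence:
  After s2: [1, 3, 2, 4, 5]
  After s2: [1, 2, 3, 4, 5]
  After s4: [1, 2, 3, 5, 4]
Final permutation: [1, 2, 3, 5, 4]

[1, 2, 3, 5, 4]


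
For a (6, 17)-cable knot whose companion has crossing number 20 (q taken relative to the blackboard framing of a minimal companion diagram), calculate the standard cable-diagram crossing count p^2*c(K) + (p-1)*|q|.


Step 1: Each of the c(K) crossings of the companion diagram becomes p*p = p^2 crossings among the p parallel strands, and each of the |q| twists s_1 s_2 ... s_(p-1) adds (p-1) crossings.
  Crossings = p^2 * c(K) + (p-1)*|q|
Step 2: = 6^2 * 20 + (6-1)*17
Step 3: = 36*20 + 5*17
Step 4: = 720 + 85 = 805

805


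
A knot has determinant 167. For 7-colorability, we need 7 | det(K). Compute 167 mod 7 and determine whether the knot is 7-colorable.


Step 1: A knot is p-colorable if and only if p divides its determinant.
Step 2: Compute 167 mod 7.
167 = 23 * 7 + 6
Step 3: 167 mod 7 = 6
Step 4: The knot is 7-colorable: no

6


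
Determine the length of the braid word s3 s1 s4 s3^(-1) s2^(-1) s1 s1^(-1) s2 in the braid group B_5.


The word length counts the number of generators (including inverses).
Listing each generator: s3, s1, s4, s3^(-1), s2^(-1), s1, s1^(-1), s2
There are 8 generators in this braid word.

8


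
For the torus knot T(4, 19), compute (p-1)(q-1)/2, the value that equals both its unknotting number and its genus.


For a torus knot T(p,q), both the unknotting number and genus equal (p-1)(q-1)/2.
= (4-1)(19-1)/2
= 3*18/2
= 54/2 = 27

27


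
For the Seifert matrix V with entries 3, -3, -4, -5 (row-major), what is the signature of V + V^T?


Step 1: V + V^T = [[6, -7], [-7, -10]]
Step 2: trace = -4, det = -109
Step 3: Discriminant = (-4)^2 - 4*(-109) = 452
Step 4: Eigenvalues: 8.63015, -12.6301
Step 5: Signature = (# positive eigenvalues) - (# negative eigenvalues) = 0

0


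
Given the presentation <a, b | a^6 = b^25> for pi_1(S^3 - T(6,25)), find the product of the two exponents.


The relation is a^6 = b^25.
Product of exponents = 6 * 25
= 150

150


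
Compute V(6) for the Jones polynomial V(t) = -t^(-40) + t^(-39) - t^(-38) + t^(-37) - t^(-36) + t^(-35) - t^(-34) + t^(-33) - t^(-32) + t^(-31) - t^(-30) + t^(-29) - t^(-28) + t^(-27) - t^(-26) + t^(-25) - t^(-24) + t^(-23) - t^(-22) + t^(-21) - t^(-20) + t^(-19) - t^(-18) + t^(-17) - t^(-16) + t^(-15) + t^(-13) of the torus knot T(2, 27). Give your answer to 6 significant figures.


Substituting t = 6 into V(t) = -t^(-40) + t^(-39) - t^(-38) + t^(-37) - t^(-36) + t^(-35) - t^(-34) + t^(-33) - t^(-32) + t^(-31) - t^(-30) + t^(-29) - t^(-28) + t^(-27) - t^(-26) + t^(-25) - t^(-24) + t^(-23) - t^(-22) + t^(-21) - t^(-20) + t^(-19) - t^(-18) + t^(-17) - t^(-16) + t^(-15) + t^(-13):
  (-)t^(-40) = -7.48083e-32
  (+)t^(-39) = 4.4885e-31
  (-)t^(-38) = -2.6931e-30
  (+)t^(-37) = 1.61586e-29
  (-)t^(-36) = -9.69516e-29
  (+)t^(-35) = 5.8171e-28
  (-)t^(-34) = -3.49026e-27
  (+)t^(-33) = 2.09415e-26
  (-)t^(-32) = -1.25649e-25
  (+)t^(-31) = 7.53896e-25
  (-)t^(-30) = -4.52337e-24
  (+)t^(-29) = 2.71402e-23
  (-)t^(-28) = -1.62841e-22
  (+)t^(-27) = 9.77049e-22
  (-)t^(-26) = -5.86229e-21
  (+)t^(-25) = 3.51738e-20
  (-)t^(-24) = -2.11043e-19
  (+)t^(-23) = 1.26626e-18
  (-)t^(-22) = -7.59753e-18
  (+)t^(-21) = 4.55852e-17
  (-)t^(-20) = -2.73511e-16
  (+)t^(-19) = 1.64107e-15
  (-)t^(-18) = -9.8464e-15
  (+)t^(-17) = 5.90784e-14
  (-)t^(-16) = -3.5447e-13
  (+)t^(-15) = 2.12682e-12
  (+)t^(-13) = 7.65656e-11
Sum = (-7.48083e-32) + (4.4885e-31) + (-2.6931e-30) + (1.61586e-29) + (-9.69516e-29) + (5.8171e-28) + (-3.49026e-27) + (2.09415e-26) + (-1.25649e-25) + (7.53896e-25) + (-4.52337e-24) + (2.71402e-23) + (-1.62841e-22) + (9.77049e-22) + (-5.86229e-21) + (3.51738e-20) + (-2.11043e-19) + (1.26626e-18) + (-7.59753e-18) + (4.55852e-17) + (-2.73511e-16) + (1.64107e-15) + (-9.8464e-15) + (5.90784e-14) + (-3.5447e-13) + (2.12682e-12) + (7.65656e-11)
= 7.838860037e-11
Rounded to 6 significant figures: 7.83886e-11

7.83886e-11


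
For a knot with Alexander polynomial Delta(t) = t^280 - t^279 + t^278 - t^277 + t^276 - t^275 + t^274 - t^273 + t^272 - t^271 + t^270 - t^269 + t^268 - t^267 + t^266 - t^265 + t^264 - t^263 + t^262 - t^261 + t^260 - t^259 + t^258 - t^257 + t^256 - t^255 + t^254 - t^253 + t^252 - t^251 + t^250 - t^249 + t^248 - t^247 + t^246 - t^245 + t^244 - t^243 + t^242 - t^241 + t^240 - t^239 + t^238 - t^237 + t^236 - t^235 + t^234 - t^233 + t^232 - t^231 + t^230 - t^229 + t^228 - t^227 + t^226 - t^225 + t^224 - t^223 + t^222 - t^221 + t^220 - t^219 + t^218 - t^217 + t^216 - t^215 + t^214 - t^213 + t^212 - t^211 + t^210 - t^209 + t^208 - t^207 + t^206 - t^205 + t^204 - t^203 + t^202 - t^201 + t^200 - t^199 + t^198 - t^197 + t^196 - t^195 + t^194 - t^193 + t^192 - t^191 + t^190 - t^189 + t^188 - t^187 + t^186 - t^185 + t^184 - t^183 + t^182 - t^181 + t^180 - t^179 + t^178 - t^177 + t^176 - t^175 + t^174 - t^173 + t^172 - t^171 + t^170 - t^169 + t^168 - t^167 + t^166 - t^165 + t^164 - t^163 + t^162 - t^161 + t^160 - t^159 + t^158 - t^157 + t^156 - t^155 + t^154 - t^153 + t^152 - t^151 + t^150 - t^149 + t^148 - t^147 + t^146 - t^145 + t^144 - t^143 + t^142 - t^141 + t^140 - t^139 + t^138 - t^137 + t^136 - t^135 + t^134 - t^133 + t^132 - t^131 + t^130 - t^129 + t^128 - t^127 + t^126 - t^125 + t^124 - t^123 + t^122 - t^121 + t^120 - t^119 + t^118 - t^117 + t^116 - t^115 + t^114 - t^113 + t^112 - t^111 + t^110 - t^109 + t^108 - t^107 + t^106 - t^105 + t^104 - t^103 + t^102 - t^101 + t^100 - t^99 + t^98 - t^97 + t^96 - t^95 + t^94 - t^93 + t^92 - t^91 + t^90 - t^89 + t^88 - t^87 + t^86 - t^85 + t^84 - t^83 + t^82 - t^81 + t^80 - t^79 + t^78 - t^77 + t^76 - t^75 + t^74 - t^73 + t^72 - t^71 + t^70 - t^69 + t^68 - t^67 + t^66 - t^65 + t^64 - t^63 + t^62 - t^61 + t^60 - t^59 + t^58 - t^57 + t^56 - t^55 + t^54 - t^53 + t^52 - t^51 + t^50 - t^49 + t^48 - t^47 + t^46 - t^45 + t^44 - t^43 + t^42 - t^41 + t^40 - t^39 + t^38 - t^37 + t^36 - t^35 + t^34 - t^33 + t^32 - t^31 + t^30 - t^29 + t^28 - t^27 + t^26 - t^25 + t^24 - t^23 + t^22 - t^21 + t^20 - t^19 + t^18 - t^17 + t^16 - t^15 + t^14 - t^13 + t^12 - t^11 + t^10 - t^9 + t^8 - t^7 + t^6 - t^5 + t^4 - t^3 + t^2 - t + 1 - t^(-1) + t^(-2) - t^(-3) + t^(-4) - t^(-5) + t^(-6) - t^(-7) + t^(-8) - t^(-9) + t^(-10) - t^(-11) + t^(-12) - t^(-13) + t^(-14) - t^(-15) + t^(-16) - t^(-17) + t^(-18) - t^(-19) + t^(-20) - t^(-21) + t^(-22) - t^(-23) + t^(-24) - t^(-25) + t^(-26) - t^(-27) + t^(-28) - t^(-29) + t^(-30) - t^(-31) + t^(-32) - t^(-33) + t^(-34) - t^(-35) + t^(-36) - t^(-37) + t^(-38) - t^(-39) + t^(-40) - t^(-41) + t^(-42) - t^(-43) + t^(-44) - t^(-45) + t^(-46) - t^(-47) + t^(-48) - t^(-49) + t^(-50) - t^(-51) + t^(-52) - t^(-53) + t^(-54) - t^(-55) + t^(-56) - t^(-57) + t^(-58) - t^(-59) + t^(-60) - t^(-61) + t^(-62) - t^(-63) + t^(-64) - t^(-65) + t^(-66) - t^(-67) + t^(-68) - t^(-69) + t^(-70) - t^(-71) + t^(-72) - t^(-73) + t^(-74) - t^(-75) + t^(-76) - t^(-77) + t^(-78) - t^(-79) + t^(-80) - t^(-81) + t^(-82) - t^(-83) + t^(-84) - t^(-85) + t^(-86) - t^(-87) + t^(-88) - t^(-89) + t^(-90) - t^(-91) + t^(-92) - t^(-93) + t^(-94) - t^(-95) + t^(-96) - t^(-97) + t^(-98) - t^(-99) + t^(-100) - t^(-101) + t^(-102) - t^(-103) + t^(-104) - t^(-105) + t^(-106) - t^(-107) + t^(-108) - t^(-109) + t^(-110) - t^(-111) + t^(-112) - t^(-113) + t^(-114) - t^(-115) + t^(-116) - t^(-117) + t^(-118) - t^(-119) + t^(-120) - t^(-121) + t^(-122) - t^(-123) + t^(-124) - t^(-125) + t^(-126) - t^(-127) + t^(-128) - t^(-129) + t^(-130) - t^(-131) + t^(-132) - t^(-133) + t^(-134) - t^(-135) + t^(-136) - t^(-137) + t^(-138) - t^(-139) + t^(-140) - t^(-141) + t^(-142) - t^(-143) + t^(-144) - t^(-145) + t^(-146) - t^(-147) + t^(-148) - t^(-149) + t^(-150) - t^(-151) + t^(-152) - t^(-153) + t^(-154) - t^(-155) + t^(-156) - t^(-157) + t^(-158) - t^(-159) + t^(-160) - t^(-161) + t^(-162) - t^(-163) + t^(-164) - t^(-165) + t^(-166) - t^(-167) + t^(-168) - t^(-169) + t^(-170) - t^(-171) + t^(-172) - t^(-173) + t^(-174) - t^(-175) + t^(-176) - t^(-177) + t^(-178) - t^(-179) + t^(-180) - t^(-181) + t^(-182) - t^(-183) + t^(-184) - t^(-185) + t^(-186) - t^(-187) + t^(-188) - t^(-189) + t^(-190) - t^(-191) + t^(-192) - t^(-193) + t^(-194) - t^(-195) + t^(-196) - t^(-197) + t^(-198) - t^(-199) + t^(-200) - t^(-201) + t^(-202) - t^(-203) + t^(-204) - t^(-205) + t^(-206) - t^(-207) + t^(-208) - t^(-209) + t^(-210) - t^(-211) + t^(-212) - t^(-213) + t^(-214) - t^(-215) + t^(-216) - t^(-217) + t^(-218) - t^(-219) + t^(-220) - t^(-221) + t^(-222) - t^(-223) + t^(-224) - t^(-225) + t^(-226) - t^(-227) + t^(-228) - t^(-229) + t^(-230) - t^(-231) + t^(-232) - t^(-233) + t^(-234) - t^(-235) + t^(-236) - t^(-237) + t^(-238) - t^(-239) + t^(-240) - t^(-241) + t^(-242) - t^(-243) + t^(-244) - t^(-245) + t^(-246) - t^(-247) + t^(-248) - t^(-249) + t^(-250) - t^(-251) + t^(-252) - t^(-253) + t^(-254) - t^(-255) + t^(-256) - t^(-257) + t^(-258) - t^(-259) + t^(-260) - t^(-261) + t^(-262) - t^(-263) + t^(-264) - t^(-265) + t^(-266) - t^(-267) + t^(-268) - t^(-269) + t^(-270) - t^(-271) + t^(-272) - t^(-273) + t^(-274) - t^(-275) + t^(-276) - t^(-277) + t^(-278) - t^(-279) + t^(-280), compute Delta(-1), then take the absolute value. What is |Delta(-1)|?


Step 1: The polynomial has 561 terms with alternating signs, exponents from 280 down to -280.
Step 2: Substitute t = -1. The i-th term has coefficient (-1)^i and exponent (m-i),
  so its value is (-1)^i * (-1)^(m-i) = (-1)^m = 1 for every i.
Step 3: All 561 terms equal 1, so Delta(-1) = 561 * (1) = 561
Step 4: |Delta(-1)| = 561

561


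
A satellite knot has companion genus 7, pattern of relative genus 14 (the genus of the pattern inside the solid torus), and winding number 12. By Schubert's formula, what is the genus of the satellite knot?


Schubert: g(satellite) = g_rel(pattern) + |winding| * g(companion),
where g_rel(pattern) is the genus of the pattern relative to the solid torus.
= 14 + 12 * 7
= 14 + 84 = 98

98


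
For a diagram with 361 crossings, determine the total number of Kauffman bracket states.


Each crossing contributes 2 choices (A-smoothing or B-smoothing).
Total states = 2^361 = 4697085165547666455778961193578674054751365097816639741414581943064418050229216886927397996769537406063869952

4697085165547666455778961193578674054751365097816639741414581943064418050229216886927397996769537406063869952


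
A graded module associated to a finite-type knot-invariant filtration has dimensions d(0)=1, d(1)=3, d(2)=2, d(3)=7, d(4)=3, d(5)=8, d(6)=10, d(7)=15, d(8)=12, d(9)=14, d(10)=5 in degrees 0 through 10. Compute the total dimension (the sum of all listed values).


Total dimension = d(0) + d(1) + ... + d(10)
= 1 + 3 + 2 + 7 + 3 + 8 + 10 + 15 + 12 + 14 + 5
= 80

80


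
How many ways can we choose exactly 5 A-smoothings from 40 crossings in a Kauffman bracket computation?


We choose which 5 of 40 crossings get A-smoothings.
C(40, 5) = 40! / (5! * 35!)
= 658008

658008


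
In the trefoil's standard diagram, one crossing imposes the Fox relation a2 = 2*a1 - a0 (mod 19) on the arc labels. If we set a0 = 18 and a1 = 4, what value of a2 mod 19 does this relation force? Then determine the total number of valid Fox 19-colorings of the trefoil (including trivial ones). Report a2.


Step 1: Apply the given crossing relation 2*a1 - a0 - a2 = 0 (mod 19).
  a2 = 2*a1 - a0 mod 19
  a2 = 2*4 - 18 mod 19
  a2 = 8 - 18 mod 19
  a2 = -10 mod 19 = 9
Step 2: The trefoil has determinant 3.
  Number of Fox p-colorings (p prime) is p^2 if p = 3, else p.
  Since 19 does not divide 3, only trivial (constant) colorings exist.
  (So the trial a0 = 18, a1 = 4 with a0 != a1 does NOT extend to a valid coloring of the whole trefoil: the other two crossing relations require 3*(a1 - a0) = 0 (mod 19), which fails.)
  Total colorings = 19
Step 3: a2 = 9, total Fox 19-colorings = 19

9


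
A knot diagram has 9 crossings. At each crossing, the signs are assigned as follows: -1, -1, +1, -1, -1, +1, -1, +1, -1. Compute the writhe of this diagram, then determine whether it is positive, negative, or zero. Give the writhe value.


Step 1: Count positive crossings (+1).
Positive crossings: 3
Step 2: Count negative crossings (-1).
Negative crossings: 6
Step 3: Writhe = (positive) - (negative)
w = 3 - 6 = -3
Step 4: |w| = 3, and w is negative

-3


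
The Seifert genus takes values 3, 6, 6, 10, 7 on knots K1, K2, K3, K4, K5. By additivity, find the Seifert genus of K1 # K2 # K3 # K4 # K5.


The Seifert genus is additive under connected sum.
Seifert genus(K1 # K2 # K3 # K4 # K5) = (3) + (6) + (6) + (10) + (7)
= 32

32


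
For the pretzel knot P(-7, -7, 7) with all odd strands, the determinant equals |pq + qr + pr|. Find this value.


Step 1: Compute pq + qr + pr.
pq = (-7)*(-7) = 49
qr = (-7)*7 = -49
pr = (-7)*7 = -49
pq + qr + pr = 49 + (-49) + (-49) = -49
Step 2: Take absolute value.
det(P(-7,-7,7)) = |-49| = 49

49


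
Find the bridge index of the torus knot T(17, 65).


The bridge number of T(p,q) is min(p,q).
min(17, 65) = 17

17


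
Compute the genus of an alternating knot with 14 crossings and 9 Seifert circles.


For alternating knots, g = (c - s + 1)/2.
= (14 - 9 + 1)/2
= 6/2 = 3

3


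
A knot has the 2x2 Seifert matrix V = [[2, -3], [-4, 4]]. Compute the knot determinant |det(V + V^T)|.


Step 1: Form V + V^T where V = [[2, -3], [-4, 4]]
  V^T = [[2, -4], [-3, 4]]
  V + V^T = [[4, -7], [-7, 8]]
Step 2: det(V + V^T) = 4*8 - (-7)*(-7)
  = 32 - 49 = -17
Step 3: Knot determinant = |det(V + V^T)| = |-17| = 17

17


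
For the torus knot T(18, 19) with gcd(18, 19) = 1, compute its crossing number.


For a torus knot T(p, q) with gcd(p,q)=1,
the crossing number is min(p*(q-1), q*(p-1)).
p*(q-1) = 18*18 = 324
q*(p-1) = 19*17 = 323
min(324, 323) = 323

323


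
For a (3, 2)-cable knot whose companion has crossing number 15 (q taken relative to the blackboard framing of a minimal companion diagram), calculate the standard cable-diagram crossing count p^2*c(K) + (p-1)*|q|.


Step 1: Each of the c(K) crossings of the companion diagram becomes p*p = p^2 crossings among the p parallel strands, and each of the |q| twists s_1 s_2 ... s_(p-1) adds (p-1) crossings.
  Crossings = p^2 * c(K) + (p-1)*|q|
Step 2: = 3^2 * 15 + (3-1)*2
Step 3: = 9*15 + 2*2
Step 4: = 135 + 4 = 139

139


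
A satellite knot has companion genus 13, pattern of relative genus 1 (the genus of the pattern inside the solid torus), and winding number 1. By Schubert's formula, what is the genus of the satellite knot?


Schubert: g(satellite) = g_rel(pattern) + |winding| * g(companion),
where g_rel(pattern) is the genus of the pattern relative to the solid torus.
= 1 + 1 * 13
= 1 + 13 = 14

14


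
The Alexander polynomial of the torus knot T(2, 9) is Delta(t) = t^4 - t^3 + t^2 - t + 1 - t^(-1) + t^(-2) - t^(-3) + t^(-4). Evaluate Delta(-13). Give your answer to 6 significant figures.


Substituting t = -13 into Delta(t) = t^4 - t^3 + t^2 - t + 1 - t^(-1) + t^(-2) - t^(-3) + t^(-4):
Term values: (28561) + (2197) + (169) + (13) + (1) + (0.0769231) + (0.00591716) + (0.000455166) + (3.50128e-05)
Sum = 30941.08333
Rounded to 6 significant figures: 30941.1

30941.1


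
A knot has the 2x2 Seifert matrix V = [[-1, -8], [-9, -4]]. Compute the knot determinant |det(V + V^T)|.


Step 1: Form V + V^T where V = [[-1, -8], [-9, -4]]
  V^T = [[-1, -9], [-8, -4]]
  V + V^T = [[-2, -17], [-17, -8]]
Step 2: det(V + V^T) = (-2)*(-8) - (-17)*(-17)
  = 16 - 289 = -273
Step 3: Knot determinant = |det(V + V^T)| = |-273| = 273

273


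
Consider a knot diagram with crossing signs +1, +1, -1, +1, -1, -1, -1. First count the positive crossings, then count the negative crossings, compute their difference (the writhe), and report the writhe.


Step 1: Count positive crossings (+1).
Positive crossings: 3
Step 2: Count negative crossings (-1).
Negative crossings: 4
Step 3: Writhe = (positive) - (negative)
w = 3 - 4 = -1
Step 4: |w| = 1, and w is negative

-1


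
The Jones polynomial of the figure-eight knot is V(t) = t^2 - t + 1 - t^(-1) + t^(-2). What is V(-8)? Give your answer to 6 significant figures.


Substituting t = -8 into V(t) = t^2 - t + 1 - t^(-1) + t^(-2):
  (+)t^(2) = 64
  (-)t^(1) = 8
  (+)t^(0) = 1
  (-)t^(-1) = 0.125
  (+)t^(-2) = 0.015625
Sum = (64) + (8) + (1) + (0.125) + (0.015625)
= 73.140625
Rounded to 6 significant figures: 73.1406

73.1406


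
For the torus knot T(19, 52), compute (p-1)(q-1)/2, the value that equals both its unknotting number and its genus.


For a torus knot T(p,q), both the unknotting number and genus equal (p-1)(q-1)/2.
= (19-1)(52-1)/2
= 18*51/2
= 918/2 = 459

459


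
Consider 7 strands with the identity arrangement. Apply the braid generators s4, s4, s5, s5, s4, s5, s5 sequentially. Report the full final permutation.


Starting with identity [1, 2, 3, 4, 5, 6, 7].
Apply generators in sequence:
  After s4: [1, 2, 3, 5, 4, 6, 7]
  After s4: [1, 2, 3, 4, 5, 6, 7]
  After s5: [1, 2, 3, 4, 6, 5, 7]
  After s5: [1, 2, 3, 4, 5, 6, 7]
  After s4: [1, 2, 3, 5, 4, 6, 7]
  After s5: [1, 2, 3, 5, 6, 4, 7]
  After s5: [1, 2, 3, 5, 4, 6, 7]
Final permutation: [1, 2, 3, 5, 4, 6, 7]

[1, 2, 3, 5, 4, 6, 7]


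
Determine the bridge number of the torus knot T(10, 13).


The bridge number of T(p,q) is min(p,q).
min(10, 13) = 10

10


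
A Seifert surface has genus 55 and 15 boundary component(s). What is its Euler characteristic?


chi = 2 - 2g - b
= 2 - 2*55 - 15
= 2 - 110 - 15 = -123

-123


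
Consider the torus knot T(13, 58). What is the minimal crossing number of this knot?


For a torus knot T(p, q) with gcd(p,q)=1,
the crossing number is min(p*(q-1), q*(p-1)).
p*(q-1) = 13*57 = 741
q*(p-1) = 58*12 = 696
min(741, 696) = 696

696


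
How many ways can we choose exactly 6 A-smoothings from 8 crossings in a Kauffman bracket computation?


We choose which 6 of 8 crossings get A-smoothings.
C(8, 6) = 8! / (6! * 2!)
= 28

28


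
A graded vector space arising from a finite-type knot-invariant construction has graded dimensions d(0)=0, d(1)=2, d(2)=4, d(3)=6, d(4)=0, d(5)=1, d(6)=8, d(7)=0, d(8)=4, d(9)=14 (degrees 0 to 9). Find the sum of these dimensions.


Total dimension = d(0) + d(1) + ... + d(9)
= 0 + 2 + 4 + 6 + 0 + 1 + 8 + 0 + 4 + 14
= 39

39


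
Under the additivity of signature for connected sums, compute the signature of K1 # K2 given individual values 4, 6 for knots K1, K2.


The signature is additive under connected sum.
signature(K1 # K2) = (4) + (6)
= 10

10


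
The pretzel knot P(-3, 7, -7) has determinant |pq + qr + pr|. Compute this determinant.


Step 1: Compute pq + qr + pr.
pq = (-3)*7 = -21
qr = 7*(-7) = -49
pr = (-3)*(-7) = 21
pq + qr + pr = -21 + (-49) + 21 = -49
Step 2: Take absolute value.
det(P(-3,7,-7)) = |-49| = 49

49


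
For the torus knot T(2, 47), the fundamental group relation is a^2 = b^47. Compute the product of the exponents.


The relation is a^2 = b^47.
Product of exponents = 2 * 47
= 94

94


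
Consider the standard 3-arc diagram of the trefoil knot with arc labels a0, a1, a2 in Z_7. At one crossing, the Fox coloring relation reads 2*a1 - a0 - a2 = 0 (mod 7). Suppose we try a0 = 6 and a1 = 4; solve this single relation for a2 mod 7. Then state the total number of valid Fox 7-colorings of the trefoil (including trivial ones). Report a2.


Step 1: Apply the given crossing relation 2*a1 - a0 - a2 = 0 (mod 7).
  a2 = 2*a1 - a0 mod 7
  a2 = 2*4 - 6 mod 7
  a2 = 8 - 6 mod 7
  a2 = 2 mod 7 = 2
Step 2: The trefoil has determinant 3.
  Number of Fox p-colorings (p prime) is p^2 if p = 3, else p.
  Since 7 does not divide 3, only trivial (constant) colorings exist.
  (So the trial a0 = 6, a1 = 4 with a0 != a1 does NOT extend to a valid coloring of the whole trefoil: the other two crossing relations require 3*(a1 - a0) = 0 (mod 7), which fails.)
  Total colorings = 7
Step 3: a2 = 2, total Fox 7-colorings = 7

2


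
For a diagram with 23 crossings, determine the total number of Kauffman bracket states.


Each crossing contributes 2 choices (A-smoothing or B-smoothing).
Total states = 2^23 = 8388608

8388608


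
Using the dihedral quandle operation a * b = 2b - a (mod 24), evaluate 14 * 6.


14 * 6 = 2*6 - 14 mod 24
= 12 - 14 mod 24
= -2 mod 24 = 22

22


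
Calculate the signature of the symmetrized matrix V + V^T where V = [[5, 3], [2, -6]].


Step 1: V + V^T = [[10, 5], [5, -12]]
Step 2: trace = -2, det = -145
Step 3: Discriminant = (-2)^2 - 4*(-145) = 584
Step 4: Eigenvalues: 11.083, -13.083
Step 5: Signature = (# positive eigenvalues) - (# negative eigenvalues) = 0

0


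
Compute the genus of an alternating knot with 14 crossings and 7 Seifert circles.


For alternating knots, g = (c - s + 1)/2.
= (14 - 7 + 1)/2
= 8/2 = 4

4


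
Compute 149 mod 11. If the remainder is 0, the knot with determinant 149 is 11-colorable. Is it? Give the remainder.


Step 1: A knot is p-colorable if and only if p divides its determinant.
Step 2: Compute 149 mod 11.
149 = 13 * 11 + 6
Step 3: 149 mod 11 = 6
Step 4: The knot is 11-colorable: no

6


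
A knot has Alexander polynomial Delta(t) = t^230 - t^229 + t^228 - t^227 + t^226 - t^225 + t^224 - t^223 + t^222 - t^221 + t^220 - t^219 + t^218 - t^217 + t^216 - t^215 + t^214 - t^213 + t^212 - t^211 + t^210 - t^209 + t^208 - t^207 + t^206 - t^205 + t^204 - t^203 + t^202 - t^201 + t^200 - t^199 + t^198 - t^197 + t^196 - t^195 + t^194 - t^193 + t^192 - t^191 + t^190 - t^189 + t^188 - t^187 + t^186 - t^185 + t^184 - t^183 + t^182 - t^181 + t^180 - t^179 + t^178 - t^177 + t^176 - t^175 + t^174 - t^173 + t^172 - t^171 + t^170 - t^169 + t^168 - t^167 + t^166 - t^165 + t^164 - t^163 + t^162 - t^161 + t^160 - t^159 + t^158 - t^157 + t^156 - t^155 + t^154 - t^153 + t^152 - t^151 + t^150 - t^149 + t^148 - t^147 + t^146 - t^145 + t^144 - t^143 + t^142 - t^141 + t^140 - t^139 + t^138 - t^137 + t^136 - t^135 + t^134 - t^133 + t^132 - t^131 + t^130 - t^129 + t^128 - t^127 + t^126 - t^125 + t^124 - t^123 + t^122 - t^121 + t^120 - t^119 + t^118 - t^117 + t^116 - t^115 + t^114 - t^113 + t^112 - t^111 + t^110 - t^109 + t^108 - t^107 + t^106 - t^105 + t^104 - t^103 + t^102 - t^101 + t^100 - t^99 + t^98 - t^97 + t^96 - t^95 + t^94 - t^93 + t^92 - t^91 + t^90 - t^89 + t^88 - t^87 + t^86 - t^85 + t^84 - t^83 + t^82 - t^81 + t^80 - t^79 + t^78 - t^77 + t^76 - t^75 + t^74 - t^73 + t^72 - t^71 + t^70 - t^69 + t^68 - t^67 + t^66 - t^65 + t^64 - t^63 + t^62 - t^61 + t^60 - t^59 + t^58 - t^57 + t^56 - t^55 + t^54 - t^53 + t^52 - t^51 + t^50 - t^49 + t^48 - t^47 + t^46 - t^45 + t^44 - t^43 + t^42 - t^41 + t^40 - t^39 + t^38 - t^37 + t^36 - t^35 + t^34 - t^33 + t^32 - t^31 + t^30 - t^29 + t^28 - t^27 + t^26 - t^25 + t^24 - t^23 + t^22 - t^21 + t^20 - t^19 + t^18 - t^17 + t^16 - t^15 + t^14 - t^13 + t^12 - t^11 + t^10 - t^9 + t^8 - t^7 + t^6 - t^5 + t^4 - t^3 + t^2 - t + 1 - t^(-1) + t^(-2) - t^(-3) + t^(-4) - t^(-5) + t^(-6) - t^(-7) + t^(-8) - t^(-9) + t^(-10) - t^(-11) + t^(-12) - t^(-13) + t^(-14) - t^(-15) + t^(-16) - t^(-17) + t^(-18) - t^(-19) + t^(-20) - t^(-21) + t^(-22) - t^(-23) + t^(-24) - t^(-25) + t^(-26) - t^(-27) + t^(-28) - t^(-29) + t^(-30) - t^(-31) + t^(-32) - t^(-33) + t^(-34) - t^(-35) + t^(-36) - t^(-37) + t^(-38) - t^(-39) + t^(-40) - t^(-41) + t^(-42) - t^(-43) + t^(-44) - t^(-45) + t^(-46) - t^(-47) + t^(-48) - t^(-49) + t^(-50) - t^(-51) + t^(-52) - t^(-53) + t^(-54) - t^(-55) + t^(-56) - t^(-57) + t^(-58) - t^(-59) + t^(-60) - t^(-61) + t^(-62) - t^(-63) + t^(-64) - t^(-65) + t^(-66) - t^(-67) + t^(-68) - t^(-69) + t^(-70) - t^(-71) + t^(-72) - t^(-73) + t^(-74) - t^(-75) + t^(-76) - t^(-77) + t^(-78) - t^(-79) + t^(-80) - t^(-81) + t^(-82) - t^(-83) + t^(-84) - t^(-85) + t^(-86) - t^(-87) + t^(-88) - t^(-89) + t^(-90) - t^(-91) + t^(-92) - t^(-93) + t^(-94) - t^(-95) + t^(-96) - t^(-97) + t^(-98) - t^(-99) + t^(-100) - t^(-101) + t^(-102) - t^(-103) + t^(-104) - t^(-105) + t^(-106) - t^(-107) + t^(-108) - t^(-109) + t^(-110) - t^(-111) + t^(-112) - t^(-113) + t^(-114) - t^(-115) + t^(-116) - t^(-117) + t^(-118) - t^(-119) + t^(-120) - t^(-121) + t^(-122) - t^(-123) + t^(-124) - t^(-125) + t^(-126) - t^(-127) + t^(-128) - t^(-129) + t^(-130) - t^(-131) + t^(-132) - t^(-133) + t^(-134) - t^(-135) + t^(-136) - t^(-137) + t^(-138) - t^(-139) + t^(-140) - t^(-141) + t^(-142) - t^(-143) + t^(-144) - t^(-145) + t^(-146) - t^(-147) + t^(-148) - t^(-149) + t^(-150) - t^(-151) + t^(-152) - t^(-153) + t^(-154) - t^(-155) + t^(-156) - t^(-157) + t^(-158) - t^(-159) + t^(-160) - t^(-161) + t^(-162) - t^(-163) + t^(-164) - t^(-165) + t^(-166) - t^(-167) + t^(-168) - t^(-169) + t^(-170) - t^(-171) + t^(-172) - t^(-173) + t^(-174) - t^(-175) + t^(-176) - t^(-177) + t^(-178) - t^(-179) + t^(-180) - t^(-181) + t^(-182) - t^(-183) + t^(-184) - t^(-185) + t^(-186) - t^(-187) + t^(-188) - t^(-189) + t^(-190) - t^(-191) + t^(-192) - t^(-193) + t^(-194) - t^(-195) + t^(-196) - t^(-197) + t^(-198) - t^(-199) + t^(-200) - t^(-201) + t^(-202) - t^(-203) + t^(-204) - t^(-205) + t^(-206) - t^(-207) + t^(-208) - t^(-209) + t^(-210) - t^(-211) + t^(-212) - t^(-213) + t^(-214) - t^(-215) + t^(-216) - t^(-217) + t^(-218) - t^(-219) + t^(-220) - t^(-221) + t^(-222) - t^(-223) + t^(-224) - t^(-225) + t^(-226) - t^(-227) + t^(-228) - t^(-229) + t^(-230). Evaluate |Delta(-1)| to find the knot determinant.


Step 1: The polynomial has 461 terms with alternating signs, exponents from 230 down to -230.
Step 2: Substitute t = -1. The i-th term has coefficient (-1)^i and exponent (m-i),
  so its value is (-1)^i * (-1)^(m-i) = (-1)^m = 1 for every i.
Step 3: All 461 terms equal 1, so Delta(-1) = 461 * (1) = 461
Step 4: |Delta(-1)| = 461

461


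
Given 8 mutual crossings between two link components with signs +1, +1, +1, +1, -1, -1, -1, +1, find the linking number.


Step 1: Count positive crossings: 5
Step 2: Count negative crossings: 3
Step 3: Sum of signs = 5 - 3 = 2
Step 4: Linking number = sum/2 = 2/2 = 1

1


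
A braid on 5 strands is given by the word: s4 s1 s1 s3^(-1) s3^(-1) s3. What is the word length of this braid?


The word length counts the number of generators (including inverses).
Listing each generator: s4, s1, s1, s3^(-1), s3^(-1), s3
There are 6 generators in this braid word.

6


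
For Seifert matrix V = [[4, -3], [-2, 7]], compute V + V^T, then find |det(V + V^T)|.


Step 1: Form V + V^T where V = [[4, -3], [-2, 7]]
  V^T = [[4, -2], [-3, 7]]
  V + V^T = [[8, -5], [-5, 14]]
Step 2: det(V + V^T) = 8*14 - (-5)*(-5)
  = 112 - 25 = 87
Step 3: Knot determinant = |det(V + V^T)| = |87| = 87

87


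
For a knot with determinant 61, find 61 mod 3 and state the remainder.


Step 1: A knot is p-colorable if and only if p divides its determinant.
Step 2: Compute 61 mod 3.
61 = 20 * 3 + 1
Step 3: 61 mod 3 = 1
Step 4: The knot is 3-colorable: no

1


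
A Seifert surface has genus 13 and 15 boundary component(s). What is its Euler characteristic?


chi = 2 - 2g - b
= 2 - 2*13 - 15
= 2 - 26 - 15 = -39

-39


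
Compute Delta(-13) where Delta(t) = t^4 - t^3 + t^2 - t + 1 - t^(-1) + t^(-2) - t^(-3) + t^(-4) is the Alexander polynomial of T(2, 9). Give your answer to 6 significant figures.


Substituting t = -13 into Delta(t) = t^4 - t^3 + t^2 - t + 1 - t^(-1) + t^(-2) - t^(-3) + t^(-4):
Term values: (28561) + (2197) + (169) + (13) + (1) + (0.0769231) + (0.00591716) + (0.000455166) + (3.50128e-05)
Sum = 30941.08333
Rounded to 6 significant figures: 30941.1

30941.1


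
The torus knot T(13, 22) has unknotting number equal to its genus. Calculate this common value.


For a torus knot T(p,q), both the unknotting number and genus equal (p-1)(q-1)/2.
= (13-1)(22-1)/2
= 12*21/2
= 252/2 = 126

126


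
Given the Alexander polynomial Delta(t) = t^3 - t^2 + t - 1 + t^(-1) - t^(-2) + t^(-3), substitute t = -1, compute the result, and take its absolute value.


Step 1: The polynomial has 7 terms with alternating signs, exponents from 3 down to -3.
Step 2: Substitute t = -1. The i-th term has coefficient (-1)^i and exponent (m-i),
  so its value is (-1)^i * (-1)^(m-i) = (-1)^m = -1 for every i.
Step 3: All 7 terms equal -1, so Delta(-1) = 7 * (-1) = -7
Step 4: |Delta(-1)| = 7

7


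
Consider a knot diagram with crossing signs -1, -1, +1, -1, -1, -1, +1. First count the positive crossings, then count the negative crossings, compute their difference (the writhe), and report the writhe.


Step 1: Count positive crossings (+1).
Positive crossings: 2
Step 2: Count negative crossings (-1).
Negative crossings: 5
Step 3: Writhe = (positive) - (negative)
w = 2 - 5 = -3
Step 4: |w| = 3, and w is negative

-3


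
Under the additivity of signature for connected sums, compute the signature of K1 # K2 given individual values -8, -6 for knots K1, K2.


The signature is additive under connected sum.
signature(K1 # K2) = (-8) + (-6)
= -14

-14


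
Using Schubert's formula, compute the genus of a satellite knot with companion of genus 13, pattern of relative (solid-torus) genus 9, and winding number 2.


Schubert: g(satellite) = g_rel(pattern) + |winding| * g(companion),
where g_rel(pattern) is the genus of the pattern relative to the solid torus.
= 9 + 2 * 13
= 9 + 26 = 35

35
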